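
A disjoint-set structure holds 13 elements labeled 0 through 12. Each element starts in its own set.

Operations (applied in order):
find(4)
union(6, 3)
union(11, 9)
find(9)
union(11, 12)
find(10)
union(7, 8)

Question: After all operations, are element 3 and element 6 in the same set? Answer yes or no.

Step 1: find(4) -> no change; set of 4 is {4}
Step 2: union(6, 3) -> merged; set of 6 now {3, 6}
Step 3: union(11, 9) -> merged; set of 11 now {9, 11}
Step 4: find(9) -> no change; set of 9 is {9, 11}
Step 5: union(11, 12) -> merged; set of 11 now {9, 11, 12}
Step 6: find(10) -> no change; set of 10 is {10}
Step 7: union(7, 8) -> merged; set of 7 now {7, 8}
Set of 3: {3, 6}; 6 is a member.

Answer: yes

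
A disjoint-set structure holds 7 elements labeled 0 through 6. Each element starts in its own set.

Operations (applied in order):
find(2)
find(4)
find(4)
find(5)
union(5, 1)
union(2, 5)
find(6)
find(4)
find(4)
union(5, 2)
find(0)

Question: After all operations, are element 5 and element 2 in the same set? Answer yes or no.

Answer: yes

Derivation:
Step 1: find(2) -> no change; set of 2 is {2}
Step 2: find(4) -> no change; set of 4 is {4}
Step 3: find(4) -> no change; set of 4 is {4}
Step 4: find(5) -> no change; set of 5 is {5}
Step 5: union(5, 1) -> merged; set of 5 now {1, 5}
Step 6: union(2, 5) -> merged; set of 2 now {1, 2, 5}
Step 7: find(6) -> no change; set of 6 is {6}
Step 8: find(4) -> no change; set of 4 is {4}
Step 9: find(4) -> no change; set of 4 is {4}
Step 10: union(5, 2) -> already same set; set of 5 now {1, 2, 5}
Step 11: find(0) -> no change; set of 0 is {0}
Set of 5: {1, 2, 5}; 2 is a member.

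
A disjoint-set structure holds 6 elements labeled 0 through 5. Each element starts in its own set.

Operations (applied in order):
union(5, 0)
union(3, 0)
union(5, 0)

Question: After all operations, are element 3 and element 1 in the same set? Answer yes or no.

Step 1: union(5, 0) -> merged; set of 5 now {0, 5}
Step 2: union(3, 0) -> merged; set of 3 now {0, 3, 5}
Step 3: union(5, 0) -> already same set; set of 5 now {0, 3, 5}
Set of 3: {0, 3, 5}; 1 is not a member.

Answer: no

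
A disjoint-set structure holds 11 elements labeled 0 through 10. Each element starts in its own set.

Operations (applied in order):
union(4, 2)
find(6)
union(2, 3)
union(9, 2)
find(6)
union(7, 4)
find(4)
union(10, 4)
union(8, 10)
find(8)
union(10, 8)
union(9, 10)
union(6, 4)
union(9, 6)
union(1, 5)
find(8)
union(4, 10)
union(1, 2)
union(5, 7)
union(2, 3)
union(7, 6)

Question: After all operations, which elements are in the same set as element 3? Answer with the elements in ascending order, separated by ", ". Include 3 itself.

Step 1: union(4, 2) -> merged; set of 4 now {2, 4}
Step 2: find(6) -> no change; set of 6 is {6}
Step 3: union(2, 3) -> merged; set of 2 now {2, 3, 4}
Step 4: union(9, 2) -> merged; set of 9 now {2, 3, 4, 9}
Step 5: find(6) -> no change; set of 6 is {6}
Step 6: union(7, 4) -> merged; set of 7 now {2, 3, 4, 7, 9}
Step 7: find(4) -> no change; set of 4 is {2, 3, 4, 7, 9}
Step 8: union(10, 4) -> merged; set of 10 now {2, 3, 4, 7, 9, 10}
Step 9: union(8, 10) -> merged; set of 8 now {2, 3, 4, 7, 8, 9, 10}
Step 10: find(8) -> no change; set of 8 is {2, 3, 4, 7, 8, 9, 10}
Step 11: union(10, 8) -> already same set; set of 10 now {2, 3, 4, 7, 8, 9, 10}
Step 12: union(9, 10) -> already same set; set of 9 now {2, 3, 4, 7, 8, 9, 10}
Step 13: union(6, 4) -> merged; set of 6 now {2, 3, 4, 6, 7, 8, 9, 10}
Step 14: union(9, 6) -> already same set; set of 9 now {2, 3, 4, 6, 7, 8, 9, 10}
Step 15: union(1, 5) -> merged; set of 1 now {1, 5}
Step 16: find(8) -> no change; set of 8 is {2, 3, 4, 6, 7, 8, 9, 10}
Step 17: union(4, 10) -> already same set; set of 4 now {2, 3, 4, 6, 7, 8, 9, 10}
Step 18: union(1, 2) -> merged; set of 1 now {1, 2, 3, 4, 5, 6, 7, 8, 9, 10}
Step 19: union(5, 7) -> already same set; set of 5 now {1, 2, 3, 4, 5, 6, 7, 8, 9, 10}
Step 20: union(2, 3) -> already same set; set of 2 now {1, 2, 3, 4, 5, 6, 7, 8, 9, 10}
Step 21: union(7, 6) -> already same set; set of 7 now {1, 2, 3, 4, 5, 6, 7, 8, 9, 10}
Component of 3: {1, 2, 3, 4, 5, 6, 7, 8, 9, 10}

Answer: 1, 2, 3, 4, 5, 6, 7, 8, 9, 10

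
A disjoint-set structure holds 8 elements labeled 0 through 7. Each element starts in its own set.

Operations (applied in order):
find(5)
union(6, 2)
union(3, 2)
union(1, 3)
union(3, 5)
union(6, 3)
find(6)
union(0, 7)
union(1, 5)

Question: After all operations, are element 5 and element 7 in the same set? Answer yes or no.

Step 1: find(5) -> no change; set of 5 is {5}
Step 2: union(6, 2) -> merged; set of 6 now {2, 6}
Step 3: union(3, 2) -> merged; set of 3 now {2, 3, 6}
Step 4: union(1, 3) -> merged; set of 1 now {1, 2, 3, 6}
Step 5: union(3, 5) -> merged; set of 3 now {1, 2, 3, 5, 6}
Step 6: union(6, 3) -> already same set; set of 6 now {1, 2, 3, 5, 6}
Step 7: find(6) -> no change; set of 6 is {1, 2, 3, 5, 6}
Step 8: union(0, 7) -> merged; set of 0 now {0, 7}
Step 9: union(1, 5) -> already same set; set of 1 now {1, 2, 3, 5, 6}
Set of 5: {1, 2, 3, 5, 6}; 7 is not a member.

Answer: no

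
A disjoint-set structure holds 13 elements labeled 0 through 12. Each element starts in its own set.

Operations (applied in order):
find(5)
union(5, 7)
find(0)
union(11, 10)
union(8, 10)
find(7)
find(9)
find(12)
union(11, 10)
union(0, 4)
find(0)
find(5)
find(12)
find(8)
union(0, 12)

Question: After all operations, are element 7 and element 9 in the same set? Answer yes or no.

Step 1: find(5) -> no change; set of 5 is {5}
Step 2: union(5, 7) -> merged; set of 5 now {5, 7}
Step 3: find(0) -> no change; set of 0 is {0}
Step 4: union(11, 10) -> merged; set of 11 now {10, 11}
Step 5: union(8, 10) -> merged; set of 8 now {8, 10, 11}
Step 6: find(7) -> no change; set of 7 is {5, 7}
Step 7: find(9) -> no change; set of 9 is {9}
Step 8: find(12) -> no change; set of 12 is {12}
Step 9: union(11, 10) -> already same set; set of 11 now {8, 10, 11}
Step 10: union(0, 4) -> merged; set of 0 now {0, 4}
Step 11: find(0) -> no change; set of 0 is {0, 4}
Step 12: find(5) -> no change; set of 5 is {5, 7}
Step 13: find(12) -> no change; set of 12 is {12}
Step 14: find(8) -> no change; set of 8 is {8, 10, 11}
Step 15: union(0, 12) -> merged; set of 0 now {0, 4, 12}
Set of 7: {5, 7}; 9 is not a member.

Answer: no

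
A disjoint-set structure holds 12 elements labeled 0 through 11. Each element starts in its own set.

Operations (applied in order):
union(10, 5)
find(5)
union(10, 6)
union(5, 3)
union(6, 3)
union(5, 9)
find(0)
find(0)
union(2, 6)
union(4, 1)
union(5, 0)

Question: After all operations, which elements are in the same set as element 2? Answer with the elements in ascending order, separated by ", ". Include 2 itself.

Step 1: union(10, 5) -> merged; set of 10 now {5, 10}
Step 2: find(5) -> no change; set of 5 is {5, 10}
Step 3: union(10, 6) -> merged; set of 10 now {5, 6, 10}
Step 4: union(5, 3) -> merged; set of 5 now {3, 5, 6, 10}
Step 5: union(6, 3) -> already same set; set of 6 now {3, 5, 6, 10}
Step 6: union(5, 9) -> merged; set of 5 now {3, 5, 6, 9, 10}
Step 7: find(0) -> no change; set of 0 is {0}
Step 8: find(0) -> no change; set of 0 is {0}
Step 9: union(2, 6) -> merged; set of 2 now {2, 3, 5, 6, 9, 10}
Step 10: union(4, 1) -> merged; set of 4 now {1, 4}
Step 11: union(5, 0) -> merged; set of 5 now {0, 2, 3, 5, 6, 9, 10}
Component of 2: {0, 2, 3, 5, 6, 9, 10}

Answer: 0, 2, 3, 5, 6, 9, 10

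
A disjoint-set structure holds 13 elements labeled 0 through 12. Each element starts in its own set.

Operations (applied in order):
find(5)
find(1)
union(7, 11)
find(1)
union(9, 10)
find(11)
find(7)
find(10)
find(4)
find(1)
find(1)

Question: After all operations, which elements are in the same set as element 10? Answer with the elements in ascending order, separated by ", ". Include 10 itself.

Answer: 9, 10

Derivation:
Step 1: find(5) -> no change; set of 5 is {5}
Step 2: find(1) -> no change; set of 1 is {1}
Step 3: union(7, 11) -> merged; set of 7 now {7, 11}
Step 4: find(1) -> no change; set of 1 is {1}
Step 5: union(9, 10) -> merged; set of 9 now {9, 10}
Step 6: find(11) -> no change; set of 11 is {7, 11}
Step 7: find(7) -> no change; set of 7 is {7, 11}
Step 8: find(10) -> no change; set of 10 is {9, 10}
Step 9: find(4) -> no change; set of 4 is {4}
Step 10: find(1) -> no change; set of 1 is {1}
Step 11: find(1) -> no change; set of 1 is {1}
Component of 10: {9, 10}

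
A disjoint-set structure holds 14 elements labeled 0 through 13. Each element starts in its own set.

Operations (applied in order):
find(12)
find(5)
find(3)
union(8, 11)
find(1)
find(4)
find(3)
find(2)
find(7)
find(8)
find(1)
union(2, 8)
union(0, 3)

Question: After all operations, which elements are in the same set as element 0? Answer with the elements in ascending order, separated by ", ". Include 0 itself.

Answer: 0, 3

Derivation:
Step 1: find(12) -> no change; set of 12 is {12}
Step 2: find(5) -> no change; set of 5 is {5}
Step 3: find(3) -> no change; set of 3 is {3}
Step 4: union(8, 11) -> merged; set of 8 now {8, 11}
Step 5: find(1) -> no change; set of 1 is {1}
Step 6: find(4) -> no change; set of 4 is {4}
Step 7: find(3) -> no change; set of 3 is {3}
Step 8: find(2) -> no change; set of 2 is {2}
Step 9: find(7) -> no change; set of 7 is {7}
Step 10: find(8) -> no change; set of 8 is {8, 11}
Step 11: find(1) -> no change; set of 1 is {1}
Step 12: union(2, 8) -> merged; set of 2 now {2, 8, 11}
Step 13: union(0, 3) -> merged; set of 0 now {0, 3}
Component of 0: {0, 3}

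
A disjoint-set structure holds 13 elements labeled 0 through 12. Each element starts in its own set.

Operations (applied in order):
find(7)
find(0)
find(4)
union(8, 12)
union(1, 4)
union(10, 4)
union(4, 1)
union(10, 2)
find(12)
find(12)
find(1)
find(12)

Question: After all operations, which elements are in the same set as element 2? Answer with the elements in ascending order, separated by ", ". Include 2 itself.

Answer: 1, 2, 4, 10

Derivation:
Step 1: find(7) -> no change; set of 7 is {7}
Step 2: find(0) -> no change; set of 0 is {0}
Step 3: find(4) -> no change; set of 4 is {4}
Step 4: union(8, 12) -> merged; set of 8 now {8, 12}
Step 5: union(1, 4) -> merged; set of 1 now {1, 4}
Step 6: union(10, 4) -> merged; set of 10 now {1, 4, 10}
Step 7: union(4, 1) -> already same set; set of 4 now {1, 4, 10}
Step 8: union(10, 2) -> merged; set of 10 now {1, 2, 4, 10}
Step 9: find(12) -> no change; set of 12 is {8, 12}
Step 10: find(12) -> no change; set of 12 is {8, 12}
Step 11: find(1) -> no change; set of 1 is {1, 2, 4, 10}
Step 12: find(12) -> no change; set of 12 is {8, 12}
Component of 2: {1, 2, 4, 10}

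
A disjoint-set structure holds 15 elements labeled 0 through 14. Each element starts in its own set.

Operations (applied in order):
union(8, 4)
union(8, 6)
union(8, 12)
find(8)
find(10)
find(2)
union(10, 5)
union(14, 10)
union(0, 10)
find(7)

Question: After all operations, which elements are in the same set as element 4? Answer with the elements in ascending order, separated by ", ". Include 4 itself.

Step 1: union(8, 4) -> merged; set of 8 now {4, 8}
Step 2: union(8, 6) -> merged; set of 8 now {4, 6, 8}
Step 3: union(8, 12) -> merged; set of 8 now {4, 6, 8, 12}
Step 4: find(8) -> no change; set of 8 is {4, 6, 8, 12}
Step 5: find(10) -> no change; set of 10 is {10}
Step 6: find(2) -> no change; set of 2 is {2}
Step 7: union(10, 5) -> merged; set of 10 now {5, 10}
Step 8: union(14, 10) -> merged; set of 14 now {5, 10, 14}
Step 9: union(0, 10) -> merged; set of 0 now {0, 5, 10, 14}
Step 10: find(7) -> no change; set of 7 is {7}
Component of 4: {4, 6, 8, 12}

Answer: 4, 6, 8, 12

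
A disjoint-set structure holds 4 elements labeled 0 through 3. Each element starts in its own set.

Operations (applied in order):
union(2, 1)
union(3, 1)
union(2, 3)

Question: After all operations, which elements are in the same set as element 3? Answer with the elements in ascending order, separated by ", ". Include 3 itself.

Answer: 1, 2, 3

Derivation:
Step 1: union(2, 1) -> merged; set of 2 now {1, 2}
Step 2: union(3, 1) -> merged; set of 3 now {1, 2, 3}
Step 3: union(2, 3) -> already same set; set of 2 now {1, 2, 3}
Component of 3: {1, 2, 3}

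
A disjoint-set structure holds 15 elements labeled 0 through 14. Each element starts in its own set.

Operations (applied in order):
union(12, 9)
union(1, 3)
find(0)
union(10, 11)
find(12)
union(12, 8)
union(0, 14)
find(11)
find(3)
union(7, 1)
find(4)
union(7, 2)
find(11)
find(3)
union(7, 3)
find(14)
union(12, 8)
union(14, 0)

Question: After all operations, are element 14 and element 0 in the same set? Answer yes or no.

Answer: yes

Derivation:
Step 1: union(12, 9) -> merged; set of 12 now {9, 12}
Step 2: union(1, 3) -> merged; set of 1 now {1, 3}
Step 3: find(0) -> no change; set of 0 is {0}
Step 4: union(10, 11) -> merged; set of 10 now {10, 11}
Step 5: find(12) -> no change; set of 12 is {9, 12}
Step 6: union(12, 8) -> merged; set of 12 now {8, 9, 12}
Step 7: union(0, 14) -> merged; set of 0 now {0, 14}
Step 8: find(11) -> no change; set of 11 is {10, 11}
Step 9: find(3) -> no change; set of 3 is {1, 3}
Step 10: union(7, 1) -> merged; set of 7 now {1, 3, 7}
Step 11: find(4) -> no change; set of 4 is {4}
Step 12: union(7, 2) -> merged; set of 7 now {1, 2, 3, 7}
Step 13: find(11) -> no change; set of 11 is {10, 11}
Step 14: find(3) -> no change; set of 3 is {1, 2, 3, 7}
Step 15: union(7, 3) -> already same set; set of 7 now {1, 2, 3, 7}
Step 16: find(14) -> no change; set of 14 is {0, 14}
Step 17: union(12, 8) -> already same set; set of 12 now {8, 9, 12}
Step 18: union(14, 0) -> already same set; set of 14 now {0, 14}
Set of 14: {0, 14}; 0 is a member.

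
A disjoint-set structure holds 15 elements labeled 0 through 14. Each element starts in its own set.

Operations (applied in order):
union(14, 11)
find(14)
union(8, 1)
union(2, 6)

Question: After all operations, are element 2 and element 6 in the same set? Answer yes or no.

Answer: yes

Derivation:
Step 1: union(14, 11) -> merged; set of 14 now {11, 14}
Step 2: find(14) -> no change; set of 14 is {11, 14}
Step 3: union(8, 1) -> merged; set of 8 now {1, 8}
Step 4: union(2, 6) -> merged; set of 2 now {2, 6}
Set of 2: {2, 6}; 6 is a member.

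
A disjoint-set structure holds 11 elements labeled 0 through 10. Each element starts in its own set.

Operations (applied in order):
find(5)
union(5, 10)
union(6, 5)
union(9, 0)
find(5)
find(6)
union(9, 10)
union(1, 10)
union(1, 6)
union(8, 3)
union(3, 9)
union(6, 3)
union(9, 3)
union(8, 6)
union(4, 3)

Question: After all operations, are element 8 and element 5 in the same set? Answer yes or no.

Step 1: find(5) -> no change; set of 5 is {5}
Step 2: union(5, 10) -> merged; set of 5 now {5, 10}
Step 3: union(6, 5) -> merged; set of 6 now {5, 6, 10}
Step 4: union(9, 0) -> merged; set of 9 now {0, 9}
Step 5: find(5) -> no change; set of 5 is {5, 6, 10}
Step 6: find(6) -> no change; set of 6 is {5, 6, 10}
Step 7: union(9, 10) -> merged; set of 9 now {0, 5, 6, 9, 10}
Step 8: union(1, 10) -> merged; set of 1 now {0, 1, 5, 6, 9, 10}
Step 9: union(1, 6) -> already same set; set of 1 now {0, 1, 5, 6, 9, 10}
Step 10: union(8, 3) -> merged; set of 8 now {3, 8}
Step 11: union(3, 9) -> merged; set of 3 now {0, 1, 3, 5, 6, 8, 9, 10}
Step 12: union(6, 3) -> already same set; set of 6 now {0, 1, 3, 5, 6, 8, 9, 10}
Step 13: union(9, 3) -> already same set; set of 9 now {0, 1, 3, 5, 6, 8, 9, 10}
Step 14: union(8, 6) -> already same set; set of 8 now {0, 1, 3, 5, 6, 8, 9, 10}
Step 15: union(4, 3) -> merged; set of 4 now {0, 1, 3, 4, 5, 6, 8, 9, 10}
Set of 8: {0, 1, 3, 4, 5, 6, 8, 9, 10}; 5 is a member.

Answer: yes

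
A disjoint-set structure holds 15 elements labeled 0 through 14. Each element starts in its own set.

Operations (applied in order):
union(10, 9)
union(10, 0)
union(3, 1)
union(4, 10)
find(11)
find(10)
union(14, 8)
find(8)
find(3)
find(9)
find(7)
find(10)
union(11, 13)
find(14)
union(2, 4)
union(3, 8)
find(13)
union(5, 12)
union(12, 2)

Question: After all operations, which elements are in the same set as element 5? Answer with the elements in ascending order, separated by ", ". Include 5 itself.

Answer: 0, 2, 4, 5, 9, 10, 12

Derivation:
Step 1: union(10, 9) -> merged; set of 10 now {9, 10}
Step 2: union(10, 0) -> merged; set of 10 now {0, 9, 10}
Step 3: union(3, 1) -> merged; set of 3 now {1, 3}
Step 4: union(4, 10) -> merged; set of 4 now {0, 4, 9, 10}
Step 5: find(11) -> no change; set of 11 is {11}
Step 6: find(10) -> no change; set of 10 is {0, 4, 9, 10}
Step 7: union(14, 8) -> merged; set of 14 now {8, 14}
Step 8: find(8) -> no change; set of 8 is {8, 14}
Step 9: find(3) -> no change; set of 3 is {1, 3}
Step 10: find(9) -> no change; set of 9 is {0, 4, 9, 10}
Step 11: find(7) -> no change; set of 7 is {7}
Step 12: find(10) -> no change; set of 10 is {0, 4, 9, 10}
Step 13: union(11, 13) -> merged; set of 11 now {11, 13}
Step 14: find(14) -> no change; set of 14 is {8, 14}
Step 15: union(2, 4) -> merged; set of 2 now {0, 2, 4, 9, 10}
Step 16: union(3, 8) -> merged; set of 3 now {1, 3, 8, 14}
Step 17: find(13) -> no change; set of 13 is {11, 13}
Step 18: union(5, 12) -> merged; set of 5 now {5, 12}
Step 19: union(12, 2) -> merged; set of 12 now {0, 2, 4, 5, 9, 10, 12}
Component of 5: {0, 2, 4, 5, 9, 10, 12}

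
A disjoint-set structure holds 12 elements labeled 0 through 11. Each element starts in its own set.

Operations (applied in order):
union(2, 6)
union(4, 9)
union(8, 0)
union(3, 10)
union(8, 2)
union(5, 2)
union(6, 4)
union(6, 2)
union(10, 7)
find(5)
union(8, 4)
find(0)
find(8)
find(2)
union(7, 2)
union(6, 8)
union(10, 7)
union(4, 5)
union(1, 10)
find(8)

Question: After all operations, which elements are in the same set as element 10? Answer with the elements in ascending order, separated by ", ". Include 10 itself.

Step 1: union(2, 6) -> merged; set of 2 now {2, 6}
Step 2: union(4, 9) -> merged; set of 4 now {4, 9}
Step 3: union(8, 0) -> merged; set of 8 now {0, 8}
Step 4: union(3, 10) -> merged; set of 3 now {3, 10}
Step 5: union(8, 2) -> merged; set of 8 now {0, 2, 6, 8}
Step 6: union(5, 2) -> merged; set of 5 now {0, 2, 5, 6, 8}
Step 7: union(6, 4) -> merged; set of 6 now {0, 2, 4, 5, 6, 8, 9}
Step 8: union(6, 2) -> already same set; set of 6 now {0, 2, 4, 5, 6, 8, 9}
Step 9: union(10, 7) -> merged; set of 10 now {3, 7, 10}
Step 10: find(5) -> no change; set of 5 is {0, 2, 4, 5, 6, 8, 9}
Step 11: union(8, 4) -> already same set; set of 8 now {0, 2, 4, 5, 6, 8, 9}
Step 12: find(0) -> no change; set of 0 is {0, 2, 4, 5, 6, 8, 9}
Step 13: find(8) -> no change; set of 8 is {0, 2, 4, 5, 6, 8, 9}
Step 14: find(2) -> no change; set of 2 is {0, 2, 4, 5, 6, 8, 9}
Step 15: union(7, 2) -> merged; set of 7 now {0, 2, 3, 4, 5, 6, 7, 8, 9, 10}
Step 16: union(6, 8) -> already same set; set of 6 now {0, 2, 3, 4, 5, 6, 7, 8, 9, 10}
Step 17: union(10, 7) -> already same set; set of 10 now {0, 2, 3, 4, 5, 6, 7, 8, 9, 10}
Step 18: union(4, 5) -> already same set; set of 4 now {0, 2, 3, 4, 5, 6, 7, 8, 9, 10}
Step 19: union(1, 10) -> merged; set of 1 now {0, 1, 2, 3, 4, 5, 6, 7, 8, 9, 10}
Step 20: find(8) -> no change; set of 8 is {0, 1, 2, 3, 4, 5, 6, 7, 8, 9, 10}
Component of 10: {0, 1, 2, 3, 4, 5, 6, 7, 8, 9, 10}

Answer: 0, 1, 2, 3, 4, 5, 6, 7, 8, 9, 10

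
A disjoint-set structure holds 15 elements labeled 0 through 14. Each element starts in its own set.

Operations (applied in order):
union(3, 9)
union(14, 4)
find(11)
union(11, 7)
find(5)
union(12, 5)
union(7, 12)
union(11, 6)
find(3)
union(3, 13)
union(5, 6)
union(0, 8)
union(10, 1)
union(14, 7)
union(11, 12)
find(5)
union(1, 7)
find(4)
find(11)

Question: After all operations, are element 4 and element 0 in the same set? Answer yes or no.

Step 1: union(3, 9) -> merged; set of 3 now {3, 9}
Step 2: union(14, 4) -> merged; set of 14 now {4, 14}
Step 3: find(11) -> no change; set of 11 is {11}
Step 4: union(11, 7) -> merged; set of 11 now {7, 11}
Step 5: find(5) -> no change; set of 5 is {5}
Step 6: union(12, 5) -> merged; set of 12 now {5, 12}
Step 7: union(7, 12) -> merged; set of 7 now {5, 7, 11, 12}
Step 8: union(11, 6) -> merged; set of 11 now {5, 6, 7, 11, 12}
Step 9: find(3) -> no change; set of 3 is {3, 9}
Step 10: union(3, 13) -> merged; set of 3 now {3, 9, 13}
Step 11: union(5, 6) -> already same set; set of 5 now {5, 6, 7, 11, 12}
Step 12: union(0, 8) -> merged; set of 0 now {0, 8}
Step 13: union(10, 1) -> merged; set of 10 now {1, 10}
Step 14: union(14, 7) -> merged; set of 14 now {4, 5, 6, 7, 11, 12, 14}
Step 15: union(11, 12) -> already same set; set of 11 now {4, 5, 6, 7, 11, 12, 14}
Step 16: find(5) -> no change; set of 5 is {4, 5, 6, 7, 11, 12, 14}
Step 17: union(1, 7) -> merged; set of 1 now {1, 4, 5, 6, 7, 10, 11, 12, 14}
Step 18: find(4) -> no change; set of 4 is {1, 4, 5, 6, 7, 10, 11, 12, 14}
Step 19: find(11) -> no change; set of 11 is {1, 4, 5, 6, 7, 10, 11, 12, 14}
Set of 4: {1, 4, 5, 6, 7, 10, 11, 12, 14}; 0 is not a member.

Answer: no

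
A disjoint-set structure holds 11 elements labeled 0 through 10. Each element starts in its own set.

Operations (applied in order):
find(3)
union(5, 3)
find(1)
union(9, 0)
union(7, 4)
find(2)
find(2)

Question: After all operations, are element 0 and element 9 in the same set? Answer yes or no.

Answer: yes

Derivation:
Step 1: find(3) -> no change; set of 3 is {3}
Step 2: union(5, 3) -> merged; set of 5 now {3, 5}
Step 3: find(1) -> no change; set of 1 is {1}
Step 4: union(9, 0) -> merged; set of 9 now {0, 9}
Step 5: union(7, 4) -> merged; set of 7 now {4, 7}
Step 6: find(2) -> no change; set of 2 is {2}
Step 7: find(2) -> no change; set of 2 is {2}
Set of 0: {0, 9}; 9 is a member.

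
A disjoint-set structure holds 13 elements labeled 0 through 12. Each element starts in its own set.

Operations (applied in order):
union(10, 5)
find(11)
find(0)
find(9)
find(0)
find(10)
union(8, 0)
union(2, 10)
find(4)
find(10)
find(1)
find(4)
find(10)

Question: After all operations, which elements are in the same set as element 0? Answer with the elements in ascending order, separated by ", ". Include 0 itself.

Answer: 0, 8

Derivation:
Step 1: union(10, 5) -> merged; set of 10 now {5, 10}
Step 2: find(11) -> no change; set of 11 is {11}
Step 3: find(0) -> no change; set of 0 is {0}
Step 4: find(9) -> no change; set of 9 is {9}
Step 5: find(0) -> no change; set of 0 is {0}
Step 6: find(10) -> no change; set of 10 is {5, 10}
Step 7: union(8, 0) -> merged; set of 8 now {0, 8}
Step 8: union(2, 10) -> merged; set of 2 now {2, 5, 10}
Step 9: find(4) -> no change; set of 4 is {4}
Step 10: find(10) -> no change; set of 10 is {2, 5, 10}
Step 11: find(1) -> no change; set of 1 is {1}
Step 12: find(4) -> no change; set of 4 is {4}
Step 13: find(10) -> no change; set of 10 is {2, 5, 10}
Component of 0: {0, 8}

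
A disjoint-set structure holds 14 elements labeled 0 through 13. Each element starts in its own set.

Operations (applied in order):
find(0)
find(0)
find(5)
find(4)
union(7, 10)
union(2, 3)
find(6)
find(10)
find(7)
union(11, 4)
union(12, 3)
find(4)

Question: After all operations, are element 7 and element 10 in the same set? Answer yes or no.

Answer: yes

Derivation:
Step 1: find(0) -> no change; set of 0 is {0}
Step 2: find(0) -> no change; set of 0 is {0}
Step 3: find(5) -> no change; set of 5 is {5}
Step 4: find(4) -> no change; set of 4 is {4}
Step 5: union(7, 10) -> merged; set of 7 now {7, 10}
Step 6: union(2, 3) -> merged; set of 2 now {2, 3}
Step 7: find(6) -> no change; set of 6 is {6}
Step 8: find(10) -> no change; set of 10 is {7, 10}
Step 9: find(7) -> no change; set of 7 is {7, 10}
Step 10: union(11, 4) -> merged; set of 11 now {4, 11}
Step 11: union(12, 3) -> merged; set of 12 now {2, 3, 12}
Step 12: find(4) -> no change; set of 4 is {4, 11}
Set of 7: {7, 10}; 10 is a member.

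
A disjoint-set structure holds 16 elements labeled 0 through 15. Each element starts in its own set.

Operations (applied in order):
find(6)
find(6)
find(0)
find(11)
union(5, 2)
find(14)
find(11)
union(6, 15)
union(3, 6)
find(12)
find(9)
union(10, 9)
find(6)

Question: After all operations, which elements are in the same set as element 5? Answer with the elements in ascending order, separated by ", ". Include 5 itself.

Answer: 2, 5

Derivation:
Step 1: find(6) -> no change; set of 6 is {6}
Step 2: find(6) -> no change; set of 6 is {6}
Step 3: find(0) -> no change; set of 0 is {0}
Step 4: find(11) -> no change; set of 11 is {11}
Step 5: union(5, 2) -> merged; set of 5 now {2, 5}
Step 6: find(14) -> no change; set of 14 is {14}
Step 7: find(11) -> no change; set of 11 is {11}
Step 8: union(6, 15) -> merged; set of 6 now {6, 15}
Step 9: union(3, 6) -> merged; set of 3 now {3, 6, 15}
Step 10: find(12) -> no change; set of 12 is {12}
Step 11: find(9) -> no change; set of 9 is {9}
Step 12: union(10, 9) -> merged; set of 10 now {9, 10}
Step 13: find(6) -> no change; set of 6 is {3, 6, 15}
Component of 5: {2, 5}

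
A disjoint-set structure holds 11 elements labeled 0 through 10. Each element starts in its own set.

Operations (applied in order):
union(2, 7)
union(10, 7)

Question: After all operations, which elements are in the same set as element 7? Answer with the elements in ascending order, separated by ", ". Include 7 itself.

Step 1: union(2, 7) -> merged; set of 2 now {2, 7}
Step 2: union(10, 7) -> merged; set of 10 now {2, 7, 10}
Component of 7: {2, 7, 10}

Answer: 2, 7, 10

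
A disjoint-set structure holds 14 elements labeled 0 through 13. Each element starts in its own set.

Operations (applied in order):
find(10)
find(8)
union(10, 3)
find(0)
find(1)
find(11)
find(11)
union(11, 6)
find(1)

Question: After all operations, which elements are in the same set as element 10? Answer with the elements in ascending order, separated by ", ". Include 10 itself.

Step 1: find(10) -> no change; set of 10 is {10}
Step 2: find(8) -> no change; set of 8 is {8}
Step 3: union(10, 3) -> merged; set of 10 now {3, 10}
Step 4: find(0) -> no change; set of 0 is {0}
Step 5: find(1) -> no change; set of 1 is {1}
Step 6: find(11) -> no change; set of 11 is {11}
Step 7: find(11) -> no change; set of 11 is {11}
Step 8: union(11, 6) -> merged; set of 11 now {6, 11}
Step 9: find(1) -> no change; set of 1 is {1}
Component of 10: {3, 10}

Answer: 3, 10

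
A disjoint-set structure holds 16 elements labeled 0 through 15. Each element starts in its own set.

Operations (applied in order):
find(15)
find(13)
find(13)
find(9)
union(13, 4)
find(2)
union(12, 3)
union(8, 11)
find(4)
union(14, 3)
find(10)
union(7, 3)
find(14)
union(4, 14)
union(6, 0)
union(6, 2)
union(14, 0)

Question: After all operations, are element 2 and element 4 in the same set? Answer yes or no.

Answer: yes

Derivation:
Step 1: find(15) -> no change; set of 15 is {15}
Step 2: find(13) -> no change; set of 13 is {13}
Step 3: find(13) -> no change; set of 13 is {13}
Step 4: find(9) -> no change; set of 9 is {9}
Step 5: union(13, 4) -> merged; set of 13 now {4, 13}
Step 6: find(2) -> no change; set of 2 is {2}
Step 7: union(12, 3) -> merged; set of 12 now {3, 12}
Step 8: union(8, 11) -> merged; set of 8 now {8, 11}
Step 9: find(4) -> no change; set of 4 is {4, 13}
Step 10: union(14, 3) -> merged; set of 14 now {3, 12, 14}
Step 11: find(10) -> no change; set of 10 is {10}
Step 12: union(7, 3) -> merged; set of 7 now {3, 7, 12, 14}
Step 13: find(14) -> no change; set of 14 is {3, 7, 12, 14}
Step 14: union(4, 14) -> merged; set of 4 now {3, 4, 7, 12, 13, 14}
Step 15: union(6, 0) -> merged; set of 6 now {0, 6}
Step 16: union(6, 2) -> merged; set of 6 now {0, 2, 6}
Step 17: union(14, 0) -> merged; set of 14 now {0, 2, 3, 4, 6, 7, 12, 13, 14}
Set of 2: {0, 2, 3, 4, 6, 7, 12, 13, 14}; 4 is a member.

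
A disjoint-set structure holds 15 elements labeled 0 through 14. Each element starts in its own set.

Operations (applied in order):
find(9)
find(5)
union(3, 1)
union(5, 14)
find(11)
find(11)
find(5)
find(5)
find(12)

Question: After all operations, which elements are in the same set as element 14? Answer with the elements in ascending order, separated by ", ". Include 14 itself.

Answer: 5, 14

Derivation:
Step 1: find(9) -> no change; set of 9 is {9}
Step 2: find(5) -> no change; set of 5 is {5}
Step 3: union(3, 1) -> merged; set of 3 now {1, 3}
Step 4: union(5, 14) -> merged; set of 5 now {5, 14}
Step 5: find(11) -> no change; set of 11 is {11}
Step 6: find(11) -> no change; set of 11 is {11}
Step 7: find(5) -> no change; set of 5 is {5, 14}
Step 8: find(5) -> no change; set of 5 is {5, 14}
Step 9: find(12) -> no change; set of 12 is {12}
Component of 14: {5, 14}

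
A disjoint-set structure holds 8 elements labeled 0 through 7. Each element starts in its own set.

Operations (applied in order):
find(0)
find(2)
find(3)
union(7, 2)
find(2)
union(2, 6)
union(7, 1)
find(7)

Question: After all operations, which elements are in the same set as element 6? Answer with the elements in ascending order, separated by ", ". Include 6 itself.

Answer: 1, 2, 6, 7

Derivation:
Step 1: find(0) -> no change; set of 0 is {0}
Step 2: find(2) -> no change; set of 2 is {2}
Step 3: find(3) -> no change; set of 3 is {3}
Step 4: union(7, 2) -> merged; set of 7 now {2, 7}
Step 5: find(2) -> no change; set of 2 is {2, 7}
Step 6: union(2, 6) -> merged; set of 2 now {2, 6, 7}
Step 7: union(7, 1) -> merged; set of 7 now {1, 2, 6, 7}
Step 8: find(7) -> no change; set of 7 is {1, 2, 6, 7}
Component of 6: {1, 2, 6, 7}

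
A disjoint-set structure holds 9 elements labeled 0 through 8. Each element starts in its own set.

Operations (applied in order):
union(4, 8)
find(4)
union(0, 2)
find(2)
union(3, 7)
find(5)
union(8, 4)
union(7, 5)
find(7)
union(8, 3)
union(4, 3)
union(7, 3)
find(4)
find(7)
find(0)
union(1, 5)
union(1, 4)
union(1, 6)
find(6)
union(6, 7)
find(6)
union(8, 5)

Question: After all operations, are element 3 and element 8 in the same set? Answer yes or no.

Answer: yes

Derivation:
Step 1: union(4, 8) -> merged; set of 4 now {4, 8}
Step 2: find(4) -> no change; set of 4 is {4, 8}
Step 3: union(0, 2) -> merged; set of 0 now {0, 2}
Step 4: find(2) -> no change; set of 2 is {0, 2}
Step 5: union(3, 7) -> merged; set of 3 now {3, 7}
Step 6: find(5) -> no change; set of 5 is {5}
Step 7: union(8, 4) -> already same set; set of 8 now {4, 8}
Step 8: union(7, 5) -> merged; set of 7 now {3, 5, 7}
Step 9: find(7) -> no change; set of 7 is {3, 5, 7}
Step 10: union(8, 3) -> merged; set of 8 now {3, 4, 5, 7, 8}
Step 11: union(4, 3) -> already same set; set of 4 now {3, 4, 5, 7, 8}
Step 12: union(7, 3) -> already same set; set of 7 now {3, 4, 5, 7, 8}
Step 13: find(4) -> no change; set of 4 is {3, 4, 5, 7, 8}
Step 14: find(7) -> no change; set of 7 is {3, 4, 5, 7, 8}
Step 15: find(0) -> no change; set of 0 is {0, 2}
Step 16: union(1, 5) -> merged; set of 1 now {1, 3, 4, 5, 7, 8}
Step 17: union(1, 4) -> already same set; set of 1 now {1, 3, 4, 5, 7, 8}
Step 18: union(1, 6) -> merged; set of 1 now {1, 3, 4, 5, 6, 7, 8}
Step 19: find(6) -> no change; set of 6 is {1, 3, 4, 5, 6, 7, 8}
Step 20: union(6, 7) -> already same set; set of 6 now {1, 3, 4, 5, 6, 7, 8}
Step 21: find(6) -> no change; set of 6 is {1, 3, 4, 5, 6, 7, 8}
Step 22: union(8, 5) -> already same set; set of 8 now {1, 3, 4, 5, 6, 7, 8}
Set of 3: {1, 3, 4, 5, 6, 7, 8}; 8 is a member.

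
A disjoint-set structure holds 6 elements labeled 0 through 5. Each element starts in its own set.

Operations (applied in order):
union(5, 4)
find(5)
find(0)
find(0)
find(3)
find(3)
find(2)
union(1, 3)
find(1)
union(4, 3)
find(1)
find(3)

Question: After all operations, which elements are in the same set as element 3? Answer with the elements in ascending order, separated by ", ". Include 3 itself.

Answer: 1, 3, 4, 5

Derivation:
Step 1: union(5, 4) -> merged; set of 5 now {4, 5}
Step 2: find(5) -> no change; set of 5 is {4, 5}
Step 3: find(0) -> no change; set of 0 is {0}
Step 4: find(0) -> no change; set of 0 is {0}
Step 5: find(3) -> no change; set of 3 is {3}
Step 6: find(3) -> no change; set of 3 is {3}
Step 7: find(2) -> no change; set of 2 is {2}
Step 8: union(1, 3) -> merged; set of 1 now {1, 3}
Step 9: find(1) -> no change; set of 1 is {1, 3}
Step 10: union(4, 3) -> merged; set of 4 now {1, 3, 4, 5}
Step 11: find(1) -> no change; set of 1 is {1, 3, 4, 5}
Step 12: find(3) -> no change; set of 3 is {1, 3, 4, 5}
Component of 3: {1, 3, 4, 5}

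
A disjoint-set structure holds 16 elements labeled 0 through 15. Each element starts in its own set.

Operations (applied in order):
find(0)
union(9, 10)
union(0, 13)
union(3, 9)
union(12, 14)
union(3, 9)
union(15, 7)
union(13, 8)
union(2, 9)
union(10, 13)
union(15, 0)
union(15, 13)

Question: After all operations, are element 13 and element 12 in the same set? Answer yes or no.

Step 1: find(0) -> no change; set of 0 is {0}
Step 2: union(9, 10) -> merged; set of 9 now {9, 10}
Step 3: union(0, 13) -> merged; set of 0 now {0, 13}
Step 4: union(3, 9) -> merged; set of 3 now {3, 9, 10}
Step 5: union(12, 14) -> merged; set of 12 now {12, 14}
Step 6: union(3, 9) -> already same set; set of 3 now {3, 9, 10}
Step 7: union(15, 7) -> merged; set of 15 now {7, 15}
Step 8: union(13, 8) -> merged; set of 13 now {0, 8, 13}
Step 9: union(2, 9) -> merged; set of 2 now {2, 3, 9, 10}
Step 10: union(10, 13) -> merged; set of 10 now {0, 2, 3, 8, 9, 10, 13}
Step 11: union(15, 0) -> merged; set of 15 now {0, 2, 3, 7, 8, 9, 10, 13, 15}
Step 12: union(15, 13) -> already same set; set of 15 now {0, 2, 3, 7, 8, 9, 10, 13, 15}
Set of 13: {0, 2, 3, 7, 8, 9, 10, 13, 15}; 12 is not a member.

Answer: no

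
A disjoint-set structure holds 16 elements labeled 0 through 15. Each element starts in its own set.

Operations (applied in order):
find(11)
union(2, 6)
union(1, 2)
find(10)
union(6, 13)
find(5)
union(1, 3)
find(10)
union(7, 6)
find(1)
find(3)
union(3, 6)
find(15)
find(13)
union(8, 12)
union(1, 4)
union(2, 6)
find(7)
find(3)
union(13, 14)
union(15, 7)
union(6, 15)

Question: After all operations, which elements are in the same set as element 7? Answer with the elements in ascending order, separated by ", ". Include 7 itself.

Answer: 1, 2, 3, 4, 6, 7, 13, 14, 15

Derivation:
Step 1: find(11) -> no change; set of 11 is {11}
Step 2: union(2, 6) -> merged; set of 2 now {2, 6}
Step 3: union(1, 2) -> merged; set of 1 now {1, 2, 6}
Step 4: find(10) -> no change; set of 10 is {10}
Step 5: union(6, 13) -> merged; set of 6 now {1, 2, 6, 13}
Step 6: find(5) -> no change; set of 5 is {5}
Step 7: union(1, 3) -> merged; set of 1 now {1, 2, 3, 6, 13}
Step 8: find(10) -> no change; set of 10 is {10}
Step 9: union(7, 6) -> merged; set of 7 now {1, 2, 3, 6, 7, 13}
Step 10: find(1) -> no change; set of 1 is {1, 2, 3, 6, 7, 13}
Step 11: find(3) -> no change; set of 3 is {1, 2, 3, 6, 7, 13}
Step 12: union(3, 6) -> already same set; set of 3 now {1, 2, 3, 6, 7, 13}
Step 13: find(15) -> no change; set of 15 is {15}
Step 14: find(13) -> no change; set of 13 is {1, 2, 3, 6, 7, 13}
Step 15: union(8, 12) -> merged; set of 8 now {8, 12}
Step 16: union(1, 4) -> merged; set of 1 now {1, 2, 3, 4, 6, 7, 13}
Step 17: union(2, 6) -> already same set; set of 2 now {1, 2, 3, 4, 6, 7, 13}
Step 18: find(7) -> no change; set of 7 is {1, 2, 3, 4, 6, 7, 13}
Step 19: find(3) -> no change; set of 3 is {1, 2, 3, 4, 6, 7, 13}
Step 20: union(13, 14) -> merged; set of 13 now {1, 2, 3, 4, 6, 7, 13, 14}
Step 21: union(15, 7) -> merged; set of 15 now {1, 2, 3, 4, 6, 7, 13, 14, 15}
Step 22: union(6, 15) -> already same set; set of 6 now {1, 2, 3, 4, 6, 7, 13, 14, 15}
Component of 7: {1, 2, 3, 4, 6, 7, 13, 14, 15}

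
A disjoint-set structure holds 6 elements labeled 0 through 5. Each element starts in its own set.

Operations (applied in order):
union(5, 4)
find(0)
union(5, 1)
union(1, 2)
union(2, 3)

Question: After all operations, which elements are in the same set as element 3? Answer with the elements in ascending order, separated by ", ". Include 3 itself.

Step 1: union(5, 4) -> merged; set of 5 now {4, 5}
Step 2: find(0) -> no change; set of 0 is {0}
Step 3: union(5, 1) -> merged; set of 5 now {1, 4, 5}
Step 4: union(1, 2) -> merged; set of 1 now {1, 2, 4, 5}
Step 5: union(2, 3) -> merged; set of 2 now {1, 2, 3, 4, 5}
Component of 3: {1, 2, 3, 4, 5}

Answer: 1, 2, 3, 4, 5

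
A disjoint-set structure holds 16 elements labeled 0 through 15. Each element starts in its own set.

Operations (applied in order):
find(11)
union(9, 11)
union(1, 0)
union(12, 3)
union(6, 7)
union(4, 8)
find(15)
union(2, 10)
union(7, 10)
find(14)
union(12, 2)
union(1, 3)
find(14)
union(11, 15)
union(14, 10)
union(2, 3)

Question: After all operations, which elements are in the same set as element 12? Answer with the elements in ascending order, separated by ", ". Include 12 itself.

Step 1: find(11) -> no change; set of 11 is {11}
Step 2: union(9, 11) -> merged; set of 9 now {9, 11}
Step 3: union(1, 0) -> merged; set of 1 now {0, 1}
Step 4: union(12, 3) -> merged; set of 12 now {3, 12}
Step 5: union(6, 7) -> merged; set of 6 now {6, 7}
Step 6: union(4, 8) -> merged; set of 4 now {4, 8}
Step 7: find(15) -> no change; set of 15 is {15}
Step 8: union(2, 10) -> merged; set of 2 now {2, 10}
Step 9: union(7, 10) -> merged; set of 7 now {2, 6, 7, 10}
Step 10: find(14) -> no change; set of 14 is {14}
Step 11: union(12, 2) -> merged; set of 12 now {2, 3, 6, 7, 10, 12}
Step 12: union(1, 3) -> merged; set of 1 now {0, 1, 2, 3, 6, 7, 10, 12}
Step 13: find(14) -> no change; set of 14 is {14}
Step 14: union(11, 15) -> merged; set of 11 now {9, 11, 15}
Step 15: union(14, 10) -> merged; set of 14 now {0, 1, 2, 3, 6, 7, 10, 12, 14}
Step 16: union(2, 3) -> already same set; set of 2 now {0, 1, 2, 3, 6, 7, 10, 12, 14}
Component of 12: {0, 1, 2, 3, 6, 7, 10, 12, 14}

Answer: 0, 1, 2, 3, 6, 7, 10, 12, 14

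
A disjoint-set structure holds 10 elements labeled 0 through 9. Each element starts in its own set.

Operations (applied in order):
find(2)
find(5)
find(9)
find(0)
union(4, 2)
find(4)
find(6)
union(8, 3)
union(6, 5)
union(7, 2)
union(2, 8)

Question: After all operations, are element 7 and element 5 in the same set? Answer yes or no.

Step 1: find(2) -> no change; set of 2 is {2}
Step 2: find(5) -> no change; set of 5 is {5}
Step 3: find(9) -> no change; set of 9 is {9}
Step 4: find(0) -> no change; set of 0 is {0}
Step 5: union(4, 2) -> merged; set of 4 now {2, 4}
Step 6: find(4) -> no change; set of 4 is {2, 4}
Step 7: find(6) -> no change; set of 6 is {6}
Step 8: union(8, 3) -> merged; set of 8 now {3, 8}
Step 9: union(6, 5) -> merged; set of 6 now {5, 6}
Step 10: union(7, 2) -> merged; set of 7 now {2, 4, 7}
Step 11: union(2, 8) -> merged; set of 2 now {2, 3, 4, 7, 8}
Set of 7: {2, 3, 4, 7, 8}; 5 is not a member.

Answer: no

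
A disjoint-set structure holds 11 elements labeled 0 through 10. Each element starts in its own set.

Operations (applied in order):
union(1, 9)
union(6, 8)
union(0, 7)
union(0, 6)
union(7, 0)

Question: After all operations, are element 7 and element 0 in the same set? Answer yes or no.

Answer: yes

Derivation:
Step 1: union(1, 9) -> merged; set of 1 now {1, 9}
Step 2: union(6, 8) -> merged; set of 6 now {6, 8}
Step 3: union(0, 7) -> merged; set of 0 now {0, 7}
Step 4: union(0, 6) -> merged; set of 0 now {0, 6, 7, 8}
Step 5: union(7, 0) -> already same set; set of 7 now {0, 6, 7, 8}
Set of 7: {0, 6, 7, 8}; 0 is a member.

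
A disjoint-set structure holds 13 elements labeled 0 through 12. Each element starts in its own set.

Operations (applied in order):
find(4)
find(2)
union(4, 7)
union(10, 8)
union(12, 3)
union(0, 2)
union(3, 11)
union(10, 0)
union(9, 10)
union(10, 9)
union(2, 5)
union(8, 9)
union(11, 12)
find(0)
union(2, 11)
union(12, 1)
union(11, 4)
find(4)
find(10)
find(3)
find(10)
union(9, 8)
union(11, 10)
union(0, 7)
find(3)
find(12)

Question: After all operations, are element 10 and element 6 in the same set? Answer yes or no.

Step 1: find(4) -> no change; set of 4 is {4}
Step 2: find(2) -> no change; set of 2 is {2}
Step 3: union(4, 7) -> merged; set of 4 now {4, 7}
Step 4: union(10, 8) -> merged; set of 10 now {8, 10}
Step 5: union(12, 3) -> merged; set of 12 now {3, 12}
Step 6: union(0, 2) -> merged; set of 0 now {0, 2}
Step 7: union(3, 11) -> merged; set of 3 now {3, 11, 12}
Step 8: union(10, 0) -> merged; set of 10 now {0, 2, 8, 10}
Step 9: union(9, 10) -> merged; set of 9 now {0, 2, 8, 9, 10}
Step 10: union(10, 9) -> already same set; set of 10 now {0, 2, 8, 9, 10}
Step 11: union(2, 5) -> merged; set of 2 now {0, 2, 5, 8, 9, 10}
Step 12: union(8, 9) -> already same set; set of 8 now {0, 2, 5, 8, 9, 10}
Step 13: union(11, 12) -> already same set; set of 11 now {3, 11, 12}
Step 14: find(0) -> no change; set of 0 is {0, 2, 5, 8, 9, 10}
Step 15: union(2, 11) -> merged; set of 2 now {0, 2, 3, 5, 8, 9, 10, 11, 12}
Step 16: union(12, 1) -> merged; set of 12 now {0, 1, 2, 3, 5, 8, 9, 10, 11, 12}
Step 17: union(11, 4) -> merged; set of 11 now {0, 1, 2, 3, 4, 5, 7, 8, 9, 10, 11, 12}
Step 18: find(4) -> no change; set of 4 is {0, 1, 2, 3, 4, 5, 7, 8, 9, 10, 11, 12}
Step 19: find(10) -> no change; set of 10 is {0, 1, 2, 3, 4, 5, 7, 8, 9, 10, 11, 12}
Step 20: find(3) -> no change; set of 3 is {0, 1, 2, 3, 4, 5, 7, 8, 9, 10, 11, 12}
Step 21: find(10) -> no change; set of 10 is {0, 1, 2, 3, 4, 5, 7, 8, 9, 10, 11, 12}
Step 22: union(9, 8) -> already same set; set of 9 now {0, 1, 2, 3, 4, 5, 7, 8, 9, 10, 11, 12}
Step 23: union(11, 10) -> already same set; set of 11 now {0, 1, 2, 3, 4, 5, 7, 8, 9, 10, 11, 12}
Step 24: union(0, 7) -> already same set; set of 0 now {0, 1, 2, 3, 4, 5, 7, 8, 9, 10, 11, 12}
Step 25: find(3) -> no change; set of 3 is {0, 1, 2, 3, 4, 5, 7, 8, 9, 10, 11, 12}
Step 26: find(12) -> no change; set of 12 is {0, 1, 2, 3, 4, 5, 7, 8, 9, 10, 11, 12}
Set of 10: {0, 1, 2, 3, 4, 5, 7, 8, 9, 10, 11, 12}; 6 is not a member.

Answer: no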